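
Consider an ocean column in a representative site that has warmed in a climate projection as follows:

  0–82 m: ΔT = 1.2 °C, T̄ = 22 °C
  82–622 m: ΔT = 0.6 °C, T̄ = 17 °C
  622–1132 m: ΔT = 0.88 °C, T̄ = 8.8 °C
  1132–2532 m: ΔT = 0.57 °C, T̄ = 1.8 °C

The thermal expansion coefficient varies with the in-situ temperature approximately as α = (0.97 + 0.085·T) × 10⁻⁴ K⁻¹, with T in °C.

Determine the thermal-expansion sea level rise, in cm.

Layer 1: α = (0.97 + 0.085×22)×10⁻⁴ = 2.84×10⁻⁴ K⁻¹
Layer 2: α = (0.97 + 0.085×17)×10⁻⁴ = 2.415×10⁻⁴ K⁻¹
Layer 3: α = (0.97 + 0.085×8.8)×10⁻⁴ = 1.718×10⁻⁴ K⁻¹
Layer 4: α = (0.97 + 0.085×1.8)×10⁻⁴ = 1.123×10⁻⁴ K⁻¹
Layer 1: 1.2 × 2.84×10⁻⁴ × 82 = 0.0279456 m
2.415×10⁻⁴ × 0.6 × 540 = 0.078246 m
Layer 3: 510 × 0.88 × 1.718×10⁻⁴ = 0.07710384 m
1132–2532 m: 0.57 × 1.123×10⁻⁴ × 1400 = 0.0896154 m
Δh = 0.0279456 + 0.078246 + 0.07710384 + 0.0896154 = 0.27291084 m

Δh ≈ 27 cm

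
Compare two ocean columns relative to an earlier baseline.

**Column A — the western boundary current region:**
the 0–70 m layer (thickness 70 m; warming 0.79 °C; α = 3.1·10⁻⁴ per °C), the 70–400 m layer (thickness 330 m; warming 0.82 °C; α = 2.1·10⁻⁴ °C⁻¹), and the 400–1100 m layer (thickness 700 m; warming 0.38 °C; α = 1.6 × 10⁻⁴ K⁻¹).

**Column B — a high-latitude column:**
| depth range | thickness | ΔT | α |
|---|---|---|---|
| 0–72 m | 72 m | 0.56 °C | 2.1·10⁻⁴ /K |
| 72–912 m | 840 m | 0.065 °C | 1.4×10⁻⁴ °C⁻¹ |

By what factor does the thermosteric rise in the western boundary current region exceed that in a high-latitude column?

A Layer 1: 3.1×10⁻⁴ × 70 × 0.79 = 0.017143 m
A 2.1×10⁻⁴ × 0.82 × 330 = 0.056826 m
A Layer 3: 700 × 0.38 × 1.6×10⁻⁴ = 0.04256 m
A total: 0.116529 m
B 0–72 m: 72 × 0.56 × 2.1×10⁻⁴ = 0.0084672 m
B Layer 2: 0.065 × 1.4×10⁻⁴ × 840 = 0.007644 m
B total: 0.0161112 m
Ratio: 0.116529 / 0.0161112 ≈ 7.233

a factor of 7.23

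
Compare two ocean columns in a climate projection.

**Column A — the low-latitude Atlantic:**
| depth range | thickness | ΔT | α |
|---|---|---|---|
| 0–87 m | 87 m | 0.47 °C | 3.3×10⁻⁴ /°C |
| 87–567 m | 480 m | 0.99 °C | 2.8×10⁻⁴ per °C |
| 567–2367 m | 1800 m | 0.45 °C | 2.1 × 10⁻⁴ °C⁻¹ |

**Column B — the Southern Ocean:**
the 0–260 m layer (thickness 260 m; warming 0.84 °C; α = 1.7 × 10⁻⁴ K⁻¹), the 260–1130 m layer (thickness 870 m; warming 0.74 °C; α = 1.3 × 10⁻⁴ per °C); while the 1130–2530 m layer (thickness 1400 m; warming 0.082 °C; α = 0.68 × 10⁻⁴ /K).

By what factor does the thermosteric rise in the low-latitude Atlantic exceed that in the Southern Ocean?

2.46

A 0–87 m: 0.47 × 87 × 3.3×10⁻⁴ = 0.0134937 m
A Layer 2: 0.99 × 480 × 2.8×10⁻⁴ = 0.133056 m
A 567–2367 m: 0.45 × 2.1×10⁻⁴ × 1800 = 0.17010 m
A total: 0.3166497 m
B 0–260 m: 1.7×10⁻⁴ × 0.84 × 260 = 0.037128 m
B 260–1130 m: 870 × 0.74 × 1.3×10⁻⁴ = 0.083694 m
B Layer 3: 0.082 × 1400 × 0.68×10⁻⁴ = 0.0078064 m
B total: 0.1286284 m
Ratio: 0.3166497 / 0.1286284 ≈ 2.462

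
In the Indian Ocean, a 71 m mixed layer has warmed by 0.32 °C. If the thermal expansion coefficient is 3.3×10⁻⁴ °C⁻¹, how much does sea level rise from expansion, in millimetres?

Δh = αΔT·H = 3.3×10⁻⁴ × 0.32 × 71 = 0.0074976 m

7.50 mm of thermosteric rise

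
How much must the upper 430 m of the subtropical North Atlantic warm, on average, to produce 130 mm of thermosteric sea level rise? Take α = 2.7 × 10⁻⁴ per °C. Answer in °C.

ΔT ≈ 1.12 °C

ΔT = Δh/(αH) = 0.13 / (2.7×10⁻⁴ × 430) ≈ 1.120 °C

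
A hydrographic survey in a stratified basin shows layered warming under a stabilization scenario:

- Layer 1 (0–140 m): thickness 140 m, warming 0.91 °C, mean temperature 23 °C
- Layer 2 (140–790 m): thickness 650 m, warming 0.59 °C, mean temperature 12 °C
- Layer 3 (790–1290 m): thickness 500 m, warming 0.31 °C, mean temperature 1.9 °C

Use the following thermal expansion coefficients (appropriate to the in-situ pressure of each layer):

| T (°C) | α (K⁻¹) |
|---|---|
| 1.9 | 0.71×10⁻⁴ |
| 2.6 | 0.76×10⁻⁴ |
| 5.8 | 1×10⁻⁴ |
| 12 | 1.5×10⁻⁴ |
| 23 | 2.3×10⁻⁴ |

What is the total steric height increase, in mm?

98 mm of thermosteric rise

Layer 1 at 23 °C → α = 2.3×10⁻⁴ K⁻¹
Layer 2 at 12 °C → α = 1.5×10⁻⁴ K⁻¹
Layer 3 at 1.9 °C → α = 0.71×10⁻⁴ K⁻¹
140 × 0.91 × 2.3×10⁻⁴ = 0.029302 m
140–790 m: 0.59 × 650 × 1.5×10⁻⁴ = 0.057525 m
0.31 × 0.71×10⁻⁴ × 500 = 0.011005 m
Δh = 0.029302 + 0.057525 + 0.011005 = 0.097832 m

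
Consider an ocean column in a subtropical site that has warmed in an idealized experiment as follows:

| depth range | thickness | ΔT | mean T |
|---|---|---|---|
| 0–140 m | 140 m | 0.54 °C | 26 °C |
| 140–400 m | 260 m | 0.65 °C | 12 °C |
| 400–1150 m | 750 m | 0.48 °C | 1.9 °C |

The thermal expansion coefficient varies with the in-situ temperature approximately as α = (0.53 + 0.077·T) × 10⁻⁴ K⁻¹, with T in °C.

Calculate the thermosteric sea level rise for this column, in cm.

Layer 1: α = (0.53 + 0.077×26)×10⁻⁴ = 2.532×10⁻⁴ K⁻¹
Layer 2: α = (0.53 + 0.077×12)×10⁻⁴ = 1.454×10⁻⁴ K⁻¹
Layer 3: α = (0.53 + 0.077×1.9)×10⁻⁴ = 0.6763×10⁻⁴ K⁻¹
0–140 m: 0.54 × 2.532×10⁻⁴ × 140 = 0.01914192 m
Layer 2: 260 × 0.65 × 1.454×10⁻⁴ = 0.0245726 m
Layer 3: 0.6763×10⁻⁴ × 0.48 × 750 = 0.0243468 m
Δh = 0.01914192 + 0.0245726 + 0.0243468 = 0.06806132 m ≈ 6.81 cm

Δh ≈ 6.81 cm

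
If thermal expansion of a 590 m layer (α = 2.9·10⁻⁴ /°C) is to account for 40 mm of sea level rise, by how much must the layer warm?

ΔT = Δh/(αH) = 0.04 / (2.9×10⁻⁴ × 590) ≈ 0.2338 K

about 0.234 K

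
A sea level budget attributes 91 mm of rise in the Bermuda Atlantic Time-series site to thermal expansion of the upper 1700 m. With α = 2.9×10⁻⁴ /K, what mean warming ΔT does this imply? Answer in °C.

0.18 °C

ΔT = Δh/(αH) = 0.091 / (2.9×10⁻⁴ × 1700) ≈ 0.1846 °C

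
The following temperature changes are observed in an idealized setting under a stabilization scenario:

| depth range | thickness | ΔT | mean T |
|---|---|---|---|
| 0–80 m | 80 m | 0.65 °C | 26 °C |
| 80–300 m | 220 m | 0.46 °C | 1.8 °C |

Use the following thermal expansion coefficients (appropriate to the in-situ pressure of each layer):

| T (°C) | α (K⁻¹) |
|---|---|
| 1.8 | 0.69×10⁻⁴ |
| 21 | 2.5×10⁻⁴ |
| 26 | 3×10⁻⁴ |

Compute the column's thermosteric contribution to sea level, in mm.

Layer 1 at 26 °C → α = 3×10⁻⁴ K⁻¹
Layer 2 at 1.8 °C → α = 0.69×10⁻⁴ K⁻¹
Layer 1: 0.65 × 80 × 3×10⁻⁴ = 0.01560 m
Layer 2: 0.46 × 220 × 0.69×10⁻⁴ = 0.0069828 m
Δh = 0.01560 + 0.0069828 = 0.0225828 m ≈ 23 mm

Δh ≈ 23 mm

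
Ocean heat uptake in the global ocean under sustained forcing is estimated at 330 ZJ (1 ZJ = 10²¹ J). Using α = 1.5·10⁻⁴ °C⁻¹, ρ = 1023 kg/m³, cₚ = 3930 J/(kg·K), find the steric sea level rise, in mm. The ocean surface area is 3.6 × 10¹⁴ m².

Δh ≈ 34 mm

Per unit area: Q = 330×10²¹ / (3.6×10¹⁴) ≈ 9.167×10⁸ J/m²
Δh = αQ/(ρcₚ) = 1.5×10⁻⁴ × 9.167×10⁸ / (1023 × 3930) ≈ 0.034202 m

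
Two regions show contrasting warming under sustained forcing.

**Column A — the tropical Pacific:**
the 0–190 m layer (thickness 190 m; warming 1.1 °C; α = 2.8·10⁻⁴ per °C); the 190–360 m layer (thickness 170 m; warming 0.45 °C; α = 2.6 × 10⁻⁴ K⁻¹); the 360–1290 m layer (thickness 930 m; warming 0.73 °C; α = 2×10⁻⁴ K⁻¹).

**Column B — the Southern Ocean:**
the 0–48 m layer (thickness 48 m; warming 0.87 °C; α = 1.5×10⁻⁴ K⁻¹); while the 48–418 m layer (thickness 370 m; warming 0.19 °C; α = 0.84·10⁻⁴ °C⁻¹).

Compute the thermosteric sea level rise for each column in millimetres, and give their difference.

A Layer 1: 190 × 2.8×10⁻⁴ × 1.1 = 0.05852 m
A Layer 2: 2.6×10⁻⁴ × 0.45 × 170 = 0.01989 m
A Layer 3: 2×10⁻⁴ × 0.73 × 930 = 0.13578 m
A total: 0.21419 m
B 0–48 m: 1.5×10⁻⁴ × 0.87 × 48 = 0.006264 m
B 48–418 m: 370 × 0.84×10⁻⁴ × 0.19 = 0.0059052 m
B total: 0.0121692 m
Difference: 0.21419 − 0.0121692 = 0.2020208 m

Δh_A ≈ 214 mm, Δh_B ≈ 12.2 mm; difference ≈ 202 mm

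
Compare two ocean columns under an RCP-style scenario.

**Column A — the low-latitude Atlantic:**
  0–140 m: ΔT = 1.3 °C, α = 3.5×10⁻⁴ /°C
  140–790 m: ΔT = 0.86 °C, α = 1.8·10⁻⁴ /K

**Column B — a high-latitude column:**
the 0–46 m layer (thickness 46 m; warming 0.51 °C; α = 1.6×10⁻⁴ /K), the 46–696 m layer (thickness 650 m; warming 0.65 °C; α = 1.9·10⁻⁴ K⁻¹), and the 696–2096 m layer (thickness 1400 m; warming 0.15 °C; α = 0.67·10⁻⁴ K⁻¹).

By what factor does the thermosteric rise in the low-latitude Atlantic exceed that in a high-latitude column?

A Layer 1: 140 × 1.3 × 3.5×10⁻⁴ = 0.06370 m
A 650 × 0.86 × 1.8×10⁻⁴ = 0.10062 m
A total: 0.16432 m
B 1.6×10⁻⁴ × 0.51 × 46 = 0.0037536 m
B 46–696 m: 650 × 0.65 × 1.9×10⁻⁴ = 0.080275 m
B 0.67×10⁻⁴ × 0.15 × 1400 = 0.01407 m
B total: 0.0980986 m
Ratio: 0.16432 / 0.0980986 ≈ 1.675

1.7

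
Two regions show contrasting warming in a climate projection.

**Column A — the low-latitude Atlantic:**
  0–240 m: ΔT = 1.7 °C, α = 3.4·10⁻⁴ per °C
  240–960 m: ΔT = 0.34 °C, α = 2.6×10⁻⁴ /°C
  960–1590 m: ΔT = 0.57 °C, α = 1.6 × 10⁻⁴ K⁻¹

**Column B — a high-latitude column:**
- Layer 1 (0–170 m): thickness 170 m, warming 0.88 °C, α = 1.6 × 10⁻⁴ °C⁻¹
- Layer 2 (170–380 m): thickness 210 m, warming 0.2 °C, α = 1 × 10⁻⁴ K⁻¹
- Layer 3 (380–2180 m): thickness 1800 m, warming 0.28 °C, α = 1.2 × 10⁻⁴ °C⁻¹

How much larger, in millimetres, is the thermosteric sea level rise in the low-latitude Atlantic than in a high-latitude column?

Δh_A − Δh_B ≈ 170 mm

A Layer 1: 1.7 × 240 × 3.4×10⁻⁴ = 0.13872 m
A 0.34 × 720 × 2.6×10⁻⁴ = 0.063648 m
A 1.6×10⁻⁴ × 630 × 0.57 = 0.057456 m
A total: 0.259824 m
B 0–170 m: 1.6×10⁻⁴ × 170 × 0.88 = 0.023936 m
B 170–380 m: 210 × 0.2 × 1×10⁻⁴ = 0.00420 m
B Layer 3: 1.2×10⁻⁴ × 0.28 × 1800 = 0.06048 m
B total: 0.088616 m
Difference: 0.259824 − 0.088616 = 0.171208 m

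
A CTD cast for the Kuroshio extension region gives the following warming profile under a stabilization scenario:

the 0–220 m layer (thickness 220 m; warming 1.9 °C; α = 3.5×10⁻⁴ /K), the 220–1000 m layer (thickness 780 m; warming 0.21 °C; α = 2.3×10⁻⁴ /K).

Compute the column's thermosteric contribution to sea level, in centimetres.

0–220 m: 1.9 × 3.5×10⁻⁴ × 220 = 0.14630 m
Layer 2: 780 × 0.21 × 2.3×10⁻⁴ = 0.037674 m
Δh = 0.14630 + 0.037674 = 0.183974 m ≈ 18 cm

Δh ≈ 18 cm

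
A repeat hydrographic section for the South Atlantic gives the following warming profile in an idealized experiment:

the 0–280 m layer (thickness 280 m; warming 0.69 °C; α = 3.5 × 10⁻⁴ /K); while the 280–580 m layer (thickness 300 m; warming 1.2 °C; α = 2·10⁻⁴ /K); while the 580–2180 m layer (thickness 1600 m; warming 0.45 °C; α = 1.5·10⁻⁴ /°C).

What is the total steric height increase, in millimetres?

0–280 m: 0.69 × 3.5×10⁻⁴ × 280 = 0.06762 m
Layer 2: 1.2 × 300 × 2×10⁻⁴ = 0.07200 m
0.45 × 1600 × 1.5×10⁻⁴ = 0.10800 m
Δh = 0.06762 + 0.07200 + 0.10800 = 0.24762 m

250 mm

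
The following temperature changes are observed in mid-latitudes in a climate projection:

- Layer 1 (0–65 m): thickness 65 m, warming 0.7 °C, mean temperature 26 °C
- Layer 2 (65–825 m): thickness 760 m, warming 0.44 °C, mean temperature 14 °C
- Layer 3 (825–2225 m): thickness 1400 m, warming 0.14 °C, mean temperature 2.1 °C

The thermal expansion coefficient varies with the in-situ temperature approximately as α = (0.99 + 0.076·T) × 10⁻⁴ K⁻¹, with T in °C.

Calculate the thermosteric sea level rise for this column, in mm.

Layer 1: α = (0.99 + 0.076×26)×10⁻⁴ = 2.966×10⁻⁴ K⁻¹
Layer 2: α = (0.99 + 0.076×14)×10⁻⁴ = 2.054×10⁻⁴ K⁻¹
Layer 3: α = (0.99 + 0.076×2.1)×10⁻⁴ = 1.1496×10⁻⁴ K⁻¹
65 × 2.966×10⁻⁴ × 0.7 = 0.0134953 m
760 × 0.44 × 2.054×10⁻⁴ = 0.06868576 m
825–2225 m: 0.14 × 1400 × 1.1496×10⁻⁴ = 0.02253216 m
Δh = 0.0134953 + 0.06868576 + 0.02253216 = 0.10471322 m

105 mm of thermosteric rise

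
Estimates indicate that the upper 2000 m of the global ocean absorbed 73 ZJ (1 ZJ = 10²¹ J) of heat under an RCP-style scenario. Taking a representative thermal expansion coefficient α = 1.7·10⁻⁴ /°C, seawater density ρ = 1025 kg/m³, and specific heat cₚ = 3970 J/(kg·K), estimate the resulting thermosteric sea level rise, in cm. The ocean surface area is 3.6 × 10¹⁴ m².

Per unit area: Q = 73×10²¹ / (3.6×10¹⁴) ≈ 2.028×10⁸ J/m²
Δh = αQ/(ρcₚ) = 1.7×10⁻⁴ × 2.028×10⁸ / (1025 × 3970) ≈ 0.0084723 m

about 0.85 cm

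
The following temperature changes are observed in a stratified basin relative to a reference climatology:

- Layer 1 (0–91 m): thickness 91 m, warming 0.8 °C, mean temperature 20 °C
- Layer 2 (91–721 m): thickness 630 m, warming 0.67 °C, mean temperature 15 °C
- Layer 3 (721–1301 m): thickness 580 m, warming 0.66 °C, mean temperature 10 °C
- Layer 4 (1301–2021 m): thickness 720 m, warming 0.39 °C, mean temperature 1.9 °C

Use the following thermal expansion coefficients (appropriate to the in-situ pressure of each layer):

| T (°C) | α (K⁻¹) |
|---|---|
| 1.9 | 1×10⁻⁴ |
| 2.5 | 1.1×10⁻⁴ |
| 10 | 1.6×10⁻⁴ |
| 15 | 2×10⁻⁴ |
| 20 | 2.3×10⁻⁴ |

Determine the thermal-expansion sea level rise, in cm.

Layer 1 at 20 °C → α = 2.3×10⁻⁴ K⁻¹
Layer 2 at 15 °C → α = 2×10⁻⁴ K⁻¹
Layer 3 at 10 °C → α = 1.6×10⁻⁴ K⁻¹
Layer 4 at 1.9 °C → α = 1×10⁻⁴ K⁻¹
0–91 m: 0.8 × 91 × 2.3×10⁻⁴ = 0.016744 m
630 × 0.67 × 2×10⁻⁴ = 0.08442 m
Layer 3: 0.66 × 580 × 1.6×10⁻⁴ = 0.061248 m
1×10⁻⁴ × 720 × 0.39 = 0.02808 m
Δh = 0.016744 + 0.08442 + 0.061248 + 0.02808 = 0.190492 m

19.0 cm of thermosteric rise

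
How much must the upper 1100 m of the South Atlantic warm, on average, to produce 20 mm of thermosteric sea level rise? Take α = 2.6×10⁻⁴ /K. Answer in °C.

about 0.070 °C

ΔT = Δh/(αH) = 0.02 / (2.6×10⁻⁴ × 1100) ≈ 0.06993 °C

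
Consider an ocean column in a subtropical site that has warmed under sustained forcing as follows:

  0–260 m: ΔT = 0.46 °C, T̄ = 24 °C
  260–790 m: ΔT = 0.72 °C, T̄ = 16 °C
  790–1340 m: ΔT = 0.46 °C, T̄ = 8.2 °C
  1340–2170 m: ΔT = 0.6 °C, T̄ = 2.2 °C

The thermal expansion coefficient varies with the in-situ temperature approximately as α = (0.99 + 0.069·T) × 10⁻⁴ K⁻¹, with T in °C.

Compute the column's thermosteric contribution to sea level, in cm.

Layer 1: α = (0.99 + 0.069×24)×10⁻⁴ = 2.646×10⁻⁴ K⁻¹
Layer 2: α = (0.99 + 0.069×16)×10⁻⁴ = 2.094×10⁻⁴ K⁻¹
Layer 3: α = (0.99 + 0.069×8.2)×10⁻⁴ = 1.5558×10⁻⁴ K⁻¹
Layer 4: α = (0.99 + 0.069×2.2)×10⁻⁴ = 1.1418×10⁻⁴ K⁻¹
0–260 m: 2.646×10⁻⁴ × 260 × 0.46 = 0.03164616 m
2.094×10⁻⁴ × 0.72 × 530 = 0.07990704 m
0.46 × 1.5558×10⁻⁴ × 550 = 0.03936174 m
0.6 × 830 × 1.1418×10⁻⁴ = 0.05686164 m
Δh = 0.03164616 + 0.07990704 + 0.03936174 + 0.05686164 = 0.20777658 m

21 cm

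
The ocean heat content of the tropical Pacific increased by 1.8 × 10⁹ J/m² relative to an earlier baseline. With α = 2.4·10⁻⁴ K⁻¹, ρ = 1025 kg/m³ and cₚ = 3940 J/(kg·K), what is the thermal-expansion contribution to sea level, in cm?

10.7 cm of thermosteric rise

Δh = αQ/(ρcₚ) = 2.4×10⁻⁴ × 1.8×10⁹ / (1025 × 3940) ≈ 0.10697 m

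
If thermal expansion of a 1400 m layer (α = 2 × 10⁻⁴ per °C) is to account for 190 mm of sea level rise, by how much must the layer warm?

ΔT = Δh/(αH) = 0.19 / (2×10⁻⁴ × 1400) ≈ 0.6786 °C

0.68 °C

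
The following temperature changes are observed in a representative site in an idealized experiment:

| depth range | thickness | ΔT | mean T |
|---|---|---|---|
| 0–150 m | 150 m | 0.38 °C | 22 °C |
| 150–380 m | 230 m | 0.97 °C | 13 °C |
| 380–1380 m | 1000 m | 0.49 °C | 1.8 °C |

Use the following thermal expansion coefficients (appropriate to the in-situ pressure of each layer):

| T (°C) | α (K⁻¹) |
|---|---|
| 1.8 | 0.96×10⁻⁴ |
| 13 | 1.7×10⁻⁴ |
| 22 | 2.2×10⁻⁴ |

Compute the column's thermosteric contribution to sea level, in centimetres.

Δh = 9.75 cm

Layer 1 at 22 °C → α = 2.2×10⁻⁴ K⁻¹
Layer 2 at 13 °C → α = 1.7×10⁻⁴ K⁻¹
Layer 3 at 1.8 °C → α = 0.96×10⁻⁴ K⁻¹
0–150 m: 2.2×10⁻⁴ × 0.38 × 150 = 0.01254 m
150–380 m: 230 × 0.97 × 1.7×10⁻⁴ = 0.037927 m
Layer 3: 1000 × 0.96×10⁻⁴ × 0.49 = 0.04704 m
Δh = 0.01254 + 0.037927 + 0.04704 = 0.097507 m ≈ 9.75 cm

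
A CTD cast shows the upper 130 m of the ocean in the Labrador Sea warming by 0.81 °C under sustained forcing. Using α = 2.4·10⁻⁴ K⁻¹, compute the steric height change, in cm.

Δh = αΔT·H = 2.4×10⁻⁴ × 0.81 × 130 = 0.025272 m

about 2.53 cm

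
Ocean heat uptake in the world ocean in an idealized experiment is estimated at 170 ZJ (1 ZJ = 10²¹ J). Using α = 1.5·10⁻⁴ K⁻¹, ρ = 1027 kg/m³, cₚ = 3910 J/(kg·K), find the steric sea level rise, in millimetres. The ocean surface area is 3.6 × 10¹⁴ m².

about 17.6 mm

Per unit area: Q = 170×10²¹ / (3.6×10¹⁴) ≈ 4.722×10⁸ J/m²
Δh = αQ/(ρcₚ) = 1.5×10⁻⁴ × 4.722×10⁸ / (1027 × 3910) ≈ 0.017639 m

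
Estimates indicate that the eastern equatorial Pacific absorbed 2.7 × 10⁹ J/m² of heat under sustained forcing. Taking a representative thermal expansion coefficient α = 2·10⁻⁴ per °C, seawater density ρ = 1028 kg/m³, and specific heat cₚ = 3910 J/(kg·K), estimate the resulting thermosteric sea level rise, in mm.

Δh ≈ 134 mm

Δh = αQ/(ρcₚ) = 2×10⁻⁴ × 2.7×10⁹ / (1028 × 3910) ≈ 0.13435 m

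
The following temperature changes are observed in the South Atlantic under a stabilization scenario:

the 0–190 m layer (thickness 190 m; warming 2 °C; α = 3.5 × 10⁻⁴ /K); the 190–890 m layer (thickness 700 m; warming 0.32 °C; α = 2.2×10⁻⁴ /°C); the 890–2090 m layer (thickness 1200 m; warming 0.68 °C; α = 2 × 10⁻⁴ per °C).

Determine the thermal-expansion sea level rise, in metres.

0.345 m

Layer 1: 2 × 190 × 3.5×10⁻⁴ = 0.13300 m
Layer 2: 700 × 2.2×10⁻⁴ × 0.32 = 0.04928 m
0.68 × 2×10⁻⁴ × 1200 = 0.16320 m
Δh = 0.13300 + 0.04928 + 0.16320 = 0.34548 m ≈ 0.345 m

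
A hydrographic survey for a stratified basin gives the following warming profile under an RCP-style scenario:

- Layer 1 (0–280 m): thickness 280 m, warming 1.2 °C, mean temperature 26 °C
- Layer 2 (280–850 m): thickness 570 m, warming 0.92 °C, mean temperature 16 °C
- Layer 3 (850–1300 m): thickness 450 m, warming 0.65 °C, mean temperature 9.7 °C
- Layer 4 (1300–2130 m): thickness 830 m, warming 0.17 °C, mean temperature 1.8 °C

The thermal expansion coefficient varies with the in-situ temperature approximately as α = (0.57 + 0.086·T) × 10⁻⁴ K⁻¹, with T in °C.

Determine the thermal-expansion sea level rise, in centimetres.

Layer 1: α = (0.57 + 0.086×26)×10⁻⁴ = 2.806×10⁻⁴ K⁻¹
Layer 2: α = (0.57 + 0.086×16)×10⁻⁴ = 1.946×10⁻⁴ K⁻¹
Layer 3: α = (0.57 + 0.086×9.7)×10⁻⁴ = 1.4042×10⁻⁴ K⁻¹
Layer 4: α = (0.57 + 0.086×1.8)×10⁻⁴ = 0.7248×10⁻⁴ K⁻¹
1.2 × 2.806×10⁻⁴ × 280 = 0.0942816 m
Layer 2: 570 × 1.946×10⁻⁴ × 0.92 = 0.10204824 m
Layer 3: 450 × 0.65 × 1.4042×10⁻⁴ = 0.04107285 m
Layer 4: 0.17 × 830 × 0.7248×10⁻⁴ = 0.010226928 m
Δh = 0.0942816 + 0.10204824 + 0.04107285 + 0.010226928 = 0.247629618 m ≈ 24.8 cm

24.8 cm of thermosteric rise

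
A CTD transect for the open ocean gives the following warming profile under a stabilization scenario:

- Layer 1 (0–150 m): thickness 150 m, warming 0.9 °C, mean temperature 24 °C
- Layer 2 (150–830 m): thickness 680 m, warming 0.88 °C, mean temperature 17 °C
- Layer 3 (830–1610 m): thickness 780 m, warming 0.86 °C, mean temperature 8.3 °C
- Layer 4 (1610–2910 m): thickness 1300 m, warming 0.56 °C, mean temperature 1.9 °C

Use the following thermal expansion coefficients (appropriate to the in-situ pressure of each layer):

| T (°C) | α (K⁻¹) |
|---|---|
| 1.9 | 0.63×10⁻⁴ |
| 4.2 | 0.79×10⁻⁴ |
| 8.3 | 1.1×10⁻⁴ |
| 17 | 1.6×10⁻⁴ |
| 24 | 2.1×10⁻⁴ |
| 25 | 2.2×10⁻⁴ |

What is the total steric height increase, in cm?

Δh = 24 cm

Layer 1 at 24 °C → α = 2.1×10⁻⁴ K⁻¹
Layer 2 at 17 °C → α = 1.6×10⁻⁴ K⁻¹
Layer 3 at 8.3 °C → α = 1.1×10⁻⁴ K⁻¹
Layer 4 at 1.9 °C → α = 0.63×10⁻⁴ K⁻¹
0.9 × 2.1×10⁻⁴ × 150 = 0.02835 m
Layer 2: 680 × 0.88 × 1.6×10⁻⁴ = 0.095744 m
830–1610 m: 0.86 × 780 × 1.1×10⁻⁴ = 0.073788 m
Layer 4: 0.63×10⁻⁴ × 0.56 × 1300 = 0.045864 m
Δh = 0.02835 + 0.095744 + 0.073788 + 0.045864 = 0.243746 m ≈ 24 cm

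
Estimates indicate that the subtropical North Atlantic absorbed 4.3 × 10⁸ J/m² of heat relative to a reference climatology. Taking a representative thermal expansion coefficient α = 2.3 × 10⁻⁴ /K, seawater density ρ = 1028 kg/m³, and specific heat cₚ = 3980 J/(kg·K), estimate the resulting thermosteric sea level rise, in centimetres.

Δh = αQ/(ρcₚ) = 2.3×10⁻⁴ × 4.3×10⁸ / (1028 × 3980) ≈ 0.024172 m

Δh ≈ 2.42 cm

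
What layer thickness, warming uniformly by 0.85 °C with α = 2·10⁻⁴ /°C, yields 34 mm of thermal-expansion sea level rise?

about 200 m

H = Δh/(αΔT) = 0.034 / (2×10⁻⁴ × 0.85) = 200.0 m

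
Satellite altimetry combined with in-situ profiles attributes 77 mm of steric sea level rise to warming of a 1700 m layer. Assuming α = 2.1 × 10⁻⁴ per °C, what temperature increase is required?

ΔT ≈ 0.216 K

ΔT = Δh/(αH) = 0.077 / (2.1×10⁻⁴ × 1700) ≈ 0.2157 K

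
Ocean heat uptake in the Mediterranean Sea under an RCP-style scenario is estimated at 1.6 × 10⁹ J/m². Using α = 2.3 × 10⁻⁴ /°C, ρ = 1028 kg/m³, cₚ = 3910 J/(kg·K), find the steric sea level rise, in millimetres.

Δh = αQ/(ρcₚ) = 2.3×10⁻⁴ × 1.6×10⁹ / (1028 × 3910) ≈ 0.091554 m

91.6 mm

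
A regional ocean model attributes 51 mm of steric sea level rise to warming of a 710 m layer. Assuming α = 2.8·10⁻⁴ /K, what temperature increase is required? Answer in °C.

about 0.257 °C

ΔT = Δh/(αH) = 0.051 / (2.8×10⁻⁴ × 710) ≈ 0.2565 °C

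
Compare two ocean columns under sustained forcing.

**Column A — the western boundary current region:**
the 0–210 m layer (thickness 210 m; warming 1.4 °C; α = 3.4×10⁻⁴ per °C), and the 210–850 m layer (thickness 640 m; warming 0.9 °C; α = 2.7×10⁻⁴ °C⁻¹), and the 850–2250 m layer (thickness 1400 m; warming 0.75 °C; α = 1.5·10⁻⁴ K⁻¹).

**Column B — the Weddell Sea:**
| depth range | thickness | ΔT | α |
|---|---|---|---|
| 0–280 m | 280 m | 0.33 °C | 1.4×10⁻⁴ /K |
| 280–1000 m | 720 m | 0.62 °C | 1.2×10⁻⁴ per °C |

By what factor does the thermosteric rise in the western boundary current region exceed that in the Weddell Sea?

a factor of 6.21

A 0–210 m: 210 × 1.4 × 3.4×10⁻⁴ = 0.09996 m
A 210–850 m: 640 × 2.7×10⁻⁴ × 0.9 = 0.15552 m
A Layer 3: 0.75 × 1.5×10⁻⁴ × 1400 = 0.15750 m
A total: 0.41298 m
B Layer 1: 1.4×10⁻⁴ × 280 × 0.33 = 0.012936 m
B 280–1000 m: 1.2×10⁻⁴ × 720 × 0.62 = 0.053568 m
B total: 0.066504 m
Ratio: 0.41298 / 0.066504 ≈ 6.210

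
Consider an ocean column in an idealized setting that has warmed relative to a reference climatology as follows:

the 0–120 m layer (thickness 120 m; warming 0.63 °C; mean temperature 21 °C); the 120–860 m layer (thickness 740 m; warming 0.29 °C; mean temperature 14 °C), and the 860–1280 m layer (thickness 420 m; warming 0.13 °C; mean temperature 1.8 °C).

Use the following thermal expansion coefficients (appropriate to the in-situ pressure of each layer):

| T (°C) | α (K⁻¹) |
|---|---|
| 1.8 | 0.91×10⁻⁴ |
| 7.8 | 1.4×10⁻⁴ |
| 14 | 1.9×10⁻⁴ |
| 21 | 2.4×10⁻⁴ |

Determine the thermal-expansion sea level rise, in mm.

Layer 1 at 21 °C → α = 2.4×10⁻⁴ K⁻¹
Layer 2 at 14 °C → α = 1.9×10⁻⁴ K⁻¹
Layer 3 at 1.8 °C → α = 0.91×10⁻⁴ K⁻¹
0–120 m: 2.4×10⁻⁴ × 120 × 0.63 = 0.018144 m
Layer 2: 740 × 0.29 × 1.9×10⁻⁴ = 0.040774 m
Layer 3: 0.13 × 0.91×10⁻⁴ × 420 = 0.0049686 m
Δh = 0.018144 + 0.040774 + 0.0049686 = 0.0638866 m ≈ 63.9 mm

Δh ≈ 63.9 mm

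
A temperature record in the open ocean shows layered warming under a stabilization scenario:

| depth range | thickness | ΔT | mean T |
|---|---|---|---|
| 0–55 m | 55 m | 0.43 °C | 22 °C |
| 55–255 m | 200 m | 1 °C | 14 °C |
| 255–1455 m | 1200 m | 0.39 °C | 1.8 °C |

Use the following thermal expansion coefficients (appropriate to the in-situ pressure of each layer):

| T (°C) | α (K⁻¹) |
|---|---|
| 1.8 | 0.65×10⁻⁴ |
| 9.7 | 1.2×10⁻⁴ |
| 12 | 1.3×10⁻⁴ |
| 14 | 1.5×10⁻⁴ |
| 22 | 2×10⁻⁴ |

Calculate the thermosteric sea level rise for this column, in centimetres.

Δh ≈ 6.52 cm

Layer 1 at 22 °C → α = 2×10⁻⁴ K⁻¹
Layer 2 at 14 °C → α = 1.5×10⁻⁴ K⁻¹
Layer 3 at 1.8 °C → α = 0.65×10⁻⁴ K⁻¹
55 × 2×10⁻⁴ × 0.43 = 0.00473 m
Layer 2: 1.5×10⁻⁴ × 200 × 1 = 0.03000 m
0.65×10⁻⁴ × 1200 × 0.39 = 0.03042 m
Δh = 0.00473 + 0.03000 + 0.03042 = 0.06515 m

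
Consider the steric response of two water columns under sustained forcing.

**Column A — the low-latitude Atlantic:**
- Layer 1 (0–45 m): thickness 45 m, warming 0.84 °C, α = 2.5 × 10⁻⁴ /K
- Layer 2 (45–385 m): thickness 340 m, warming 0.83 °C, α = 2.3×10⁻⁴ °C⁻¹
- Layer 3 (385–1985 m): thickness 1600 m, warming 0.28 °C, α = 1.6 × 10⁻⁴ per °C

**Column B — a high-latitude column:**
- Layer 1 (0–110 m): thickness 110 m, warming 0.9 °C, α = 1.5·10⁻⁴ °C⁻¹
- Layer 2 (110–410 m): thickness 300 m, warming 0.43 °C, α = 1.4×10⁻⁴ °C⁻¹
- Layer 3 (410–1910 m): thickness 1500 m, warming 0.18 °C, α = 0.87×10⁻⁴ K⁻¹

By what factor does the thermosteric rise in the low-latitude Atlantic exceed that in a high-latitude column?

A 2.5×10⁻⁴ × 45 × 0.84 = 0.00945 m
A 45–385 m: 340 × 0.83 × 2.3×10⁻⁴ = 0.064906 m
A Layer 3: 1600 × 0.28 × 1.6×10⁻⁴ = 0.07168 m
A total: 0.146036 m
B Layer 1: 1.5×10⁻⁴ × 0.9 × 110 = 0.01485 m
B 110–410 m: 0.43 × 300 × 1.4×10⁻⁴ = 0.01806 m
B Layer 3: 1500 × 0.87×10⁻⁴ × 0.18 = 0.02349 m
B total: 0.05640 m
Ratio: 0.146036 / 0.05640 ≈ 2.589

2.6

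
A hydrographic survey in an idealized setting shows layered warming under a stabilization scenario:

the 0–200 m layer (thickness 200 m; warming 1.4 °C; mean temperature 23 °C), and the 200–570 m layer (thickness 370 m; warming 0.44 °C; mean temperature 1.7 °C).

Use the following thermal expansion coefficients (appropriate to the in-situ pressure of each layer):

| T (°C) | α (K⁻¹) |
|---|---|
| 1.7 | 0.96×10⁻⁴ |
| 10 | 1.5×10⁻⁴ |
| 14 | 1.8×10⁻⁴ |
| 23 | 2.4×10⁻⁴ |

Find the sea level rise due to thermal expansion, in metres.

about 0.0828 m

Layer 1 at 23 °C → α = 2.4×10⁻⁴ K⁻¹
Layer 2 at 1.7 °C → α = 0.96×10⁻⁴ K⁻¹
0–200 m: 1.4 × 200 × 2.4×10⁻⁴ = 0.06720 m
Layer 2: 0.96×10⁻⁴ × 0.44 × 370 = 0.0156288 m
Δh = 0.06720 + 0.0156288 = 0.0828288 m ≈ 0.0828 m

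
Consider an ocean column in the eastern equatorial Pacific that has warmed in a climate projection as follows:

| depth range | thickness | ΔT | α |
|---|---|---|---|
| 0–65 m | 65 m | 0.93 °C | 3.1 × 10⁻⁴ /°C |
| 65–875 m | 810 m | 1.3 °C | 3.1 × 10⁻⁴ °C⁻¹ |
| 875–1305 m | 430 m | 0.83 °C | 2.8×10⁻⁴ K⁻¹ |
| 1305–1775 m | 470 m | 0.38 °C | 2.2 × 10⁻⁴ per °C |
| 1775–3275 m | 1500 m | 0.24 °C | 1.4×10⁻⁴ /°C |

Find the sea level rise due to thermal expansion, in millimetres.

Δh ≈ 530 mm

Layer 1: 0.93 × 3.1×10⁻⁴ × 65 = 0.0187395 m
3.1×10⁻⁴ × 1.3 × 810 = 0.32643 m
875–1305 m: 2.8×10⁻⁴ × 430 × 0.83 = 0.099932 m
Layer 4: 2.2×10⁻⁴ × 0.38 × 470 = 0.039292 m
1775–3275 m: 0.24 × 1.4×10⁻⁴ × 1500 = 0.05040 m
Δh = 0.0187395 + 0.32643 + 0.099932 + 0.039292 + 0.05040 = 0.5347935 m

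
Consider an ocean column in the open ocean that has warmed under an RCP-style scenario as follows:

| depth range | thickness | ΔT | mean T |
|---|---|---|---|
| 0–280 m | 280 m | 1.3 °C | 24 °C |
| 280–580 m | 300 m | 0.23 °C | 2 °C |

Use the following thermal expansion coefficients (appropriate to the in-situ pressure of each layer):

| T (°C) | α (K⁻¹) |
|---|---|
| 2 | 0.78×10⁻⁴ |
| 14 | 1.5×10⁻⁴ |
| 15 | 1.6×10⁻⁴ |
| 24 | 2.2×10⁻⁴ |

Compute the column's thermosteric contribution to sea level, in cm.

Δh = 8.55 cm

Layer 1 at 24 °C → α = 2.2×10⁻⁴ K⁻¹
Layer 2 at 2 °C → α = 0.78×10⁻⁴ K⁻¹
0–280 m: 2.2×10⁻⁴ × 1.3 × 280 = 0.08008 m
300 × 0.78×10⁻⁴ × 0.23 = 0.005382 m
Δh = 0.08008 + 0.005382 = 0.085462 m ≈ 8.55 cm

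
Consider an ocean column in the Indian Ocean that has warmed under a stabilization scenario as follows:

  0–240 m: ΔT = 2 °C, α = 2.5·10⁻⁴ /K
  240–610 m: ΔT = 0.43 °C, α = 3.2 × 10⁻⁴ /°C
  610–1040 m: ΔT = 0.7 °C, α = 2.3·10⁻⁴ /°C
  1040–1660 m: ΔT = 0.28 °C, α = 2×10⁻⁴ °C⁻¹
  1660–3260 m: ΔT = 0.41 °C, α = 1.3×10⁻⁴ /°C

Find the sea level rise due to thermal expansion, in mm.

0–240 m: 240 × 2.5×10⁻⁴ × 2 = 0.12000 m
0.43 × 3.2×10⁻⁴ × 370 = 0.050912 m
Layer 3: 2.3×10⁻⁴ × 0.7 × 430 = 0.06923 m
Layer 4: 620 × 2×10⁻⁴ × 0.28 = 0.03472 m
1660–3260 m: 1.3×10⁻⁴ × 1600 × 0.41 = 0.08528 m
Δh = 0.12000 + 0.050912 + 0.06923 + 0.03472 + 0.08528 = 0.360142 m ≈ 360 mm

360 mm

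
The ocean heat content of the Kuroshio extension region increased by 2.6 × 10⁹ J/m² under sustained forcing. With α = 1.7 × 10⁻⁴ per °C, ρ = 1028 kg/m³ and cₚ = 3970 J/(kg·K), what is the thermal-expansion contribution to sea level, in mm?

Δh = αQ/(ρcₚ) = 1.7×10⁻⁴ × 2.6×10⁹ / (1028 × 3970) ≈ 0.10830 m

108 mm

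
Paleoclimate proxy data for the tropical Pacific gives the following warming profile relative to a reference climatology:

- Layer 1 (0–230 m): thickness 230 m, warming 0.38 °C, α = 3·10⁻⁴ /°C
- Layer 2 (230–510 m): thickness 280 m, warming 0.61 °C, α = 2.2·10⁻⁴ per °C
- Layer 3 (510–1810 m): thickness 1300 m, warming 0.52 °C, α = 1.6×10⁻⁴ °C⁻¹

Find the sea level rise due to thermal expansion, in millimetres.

Layer 1: 230 × 3×10⁻⁴ × 0.38 = 0.02622 m
2.2×10⁻⁴ × 280 × 0.61 = 0.037576 m
Layer 3: 1.6×10⁻⁴ × 0.52 × 1300 = 0.10816 m
Δh = 0.02622 + 0.037576 + 0.10816 = 0.171956 m

172 mm of thermosteric rise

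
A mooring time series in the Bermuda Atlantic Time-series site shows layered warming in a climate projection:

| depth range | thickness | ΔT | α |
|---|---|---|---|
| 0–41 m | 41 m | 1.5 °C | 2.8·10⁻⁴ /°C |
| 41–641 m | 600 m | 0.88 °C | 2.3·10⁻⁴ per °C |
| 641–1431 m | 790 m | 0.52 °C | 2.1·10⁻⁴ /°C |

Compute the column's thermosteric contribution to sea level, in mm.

Layer 1: 1.5 × 2.8×10⁻⁴ × 41 = 0.01722 m
Layer 2: 600 × 2.3×10⁻⁴ × 0.88 = 0.12144 m
0.52 × 2.1×10⁻⁴ × 790 = 0.086268 m
Δh = 0.01722 + 0.12144 + 0.086268 = 0.224928 m

about 225 mm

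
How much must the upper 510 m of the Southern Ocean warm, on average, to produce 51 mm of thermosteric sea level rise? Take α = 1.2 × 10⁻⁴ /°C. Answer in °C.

ΔT ≈ 0.833 °C

ΔT = Δh/(αH) = 0.051 / (1.2×10⁻⁴ × 510) ≈ 0.8333 °C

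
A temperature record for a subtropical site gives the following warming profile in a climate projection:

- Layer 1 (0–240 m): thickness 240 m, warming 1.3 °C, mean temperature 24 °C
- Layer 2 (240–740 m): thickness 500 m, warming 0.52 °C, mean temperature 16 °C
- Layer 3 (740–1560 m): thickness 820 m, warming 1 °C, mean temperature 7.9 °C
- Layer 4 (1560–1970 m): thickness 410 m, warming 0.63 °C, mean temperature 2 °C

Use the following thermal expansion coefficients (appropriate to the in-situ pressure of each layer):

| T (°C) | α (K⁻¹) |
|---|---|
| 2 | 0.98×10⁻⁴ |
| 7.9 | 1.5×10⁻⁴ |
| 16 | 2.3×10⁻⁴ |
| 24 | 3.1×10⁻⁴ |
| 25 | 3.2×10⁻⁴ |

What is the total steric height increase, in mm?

Layer 1 at 24 °C → α = 3.1×10⁻⁴ K⁻¹
Layer 2 at 16 °C → α = 2.3×10⁻⁴ K⁻¹
Layer 3 at 7.9 °C → α = 1.5×10⁻⁴ K⁻¹
Layer 4 at 2 °C → α = 0.98×10⁻⁴ K⁻¹
0–240 m: 3.1×10⁻⁴ × 1.3 × 240 = 0.09672 m
240–740 m: 2.3×10⁻⁴ × 500 × 0.52 = 0.05980 m
740–1560 m: 1 × 1.5×10⁻⁴ × 820 = 0.12300 m
1560–1970 m: 410 × 0.98×10⁻⁴ × 0.63 = 0.0253134 m
Δh = 0.09672 + 0.05980 + 0.12300 + 0.0253134 = 0.3048334 m

Δh = 305 mm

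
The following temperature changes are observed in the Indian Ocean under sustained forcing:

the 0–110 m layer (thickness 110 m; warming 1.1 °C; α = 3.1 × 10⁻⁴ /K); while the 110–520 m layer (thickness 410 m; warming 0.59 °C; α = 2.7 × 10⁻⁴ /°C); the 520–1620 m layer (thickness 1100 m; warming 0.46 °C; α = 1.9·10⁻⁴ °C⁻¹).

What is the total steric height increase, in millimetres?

3.1×10⁻⁴ × 110 × 1.1 = 0.03751 m
Layer 2: 2.7×10⁻⁴ × 0.59 × 410 = 0.065313 m
0.46 × 1.9×10⁻⁴ × 1100 = 0.09614 m
Δh = 0.03751 + 0.065313 + 0.09614 = 0.198963 m ≈ 199 mm

Δh ≈ 199 mm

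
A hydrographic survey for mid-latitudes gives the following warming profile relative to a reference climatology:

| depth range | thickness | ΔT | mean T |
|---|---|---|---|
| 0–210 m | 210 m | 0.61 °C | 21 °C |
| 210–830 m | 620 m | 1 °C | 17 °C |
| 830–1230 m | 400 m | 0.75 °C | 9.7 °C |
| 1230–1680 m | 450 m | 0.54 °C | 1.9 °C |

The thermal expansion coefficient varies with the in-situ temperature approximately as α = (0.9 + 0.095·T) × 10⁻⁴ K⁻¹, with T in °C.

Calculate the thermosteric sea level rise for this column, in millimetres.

Layer 1: α = (0.9 + 0.095×21)×10⁻⁴ = 2.895×10⁻⁴ K⁻¹
Layer 2: α = (0.9 + 0.095×17)×10⁻⁴ = 2.515×10⁻⁴ K⁻¹
Layer 3: α = (0.9 + 0.095×9.7)×10⁻⁴ = 1.8215×10⁻⁴ K⁻¹
Layer 4: α = (0.9 + 0.095×1.9)×10⁻⁴ = 1.0805×10⁻⁴ K⁻¹
0–210 m: 210 × 2.895×10⁻⁴ × 0.61 = 0.03708495 m
1 × 2.515×10⁻⁴ × 620 = 0.15593 m
Layer 3: 1.8215×10⁻⁴ × 0.75 × 400 = 0.054645 m
Layer 4: 450 × 1.0805×10⁻⁴ × 0.54 = 0.02625615 m
Δh = 0.03708495 + 0.15593 + 0.054645 + 0.02625615 = 0.2739161 m

274 mm of thermosteric rise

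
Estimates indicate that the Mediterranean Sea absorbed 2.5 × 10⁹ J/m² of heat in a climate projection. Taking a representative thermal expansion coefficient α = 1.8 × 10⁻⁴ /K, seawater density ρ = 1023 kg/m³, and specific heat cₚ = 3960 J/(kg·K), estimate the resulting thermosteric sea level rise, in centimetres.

11.1 cm

Δh = αQ/(ρcₚ) = 1.8×10⁻⁴ × 2.5×10⁹ / (1023 × 3960) ≈ 0.11108 m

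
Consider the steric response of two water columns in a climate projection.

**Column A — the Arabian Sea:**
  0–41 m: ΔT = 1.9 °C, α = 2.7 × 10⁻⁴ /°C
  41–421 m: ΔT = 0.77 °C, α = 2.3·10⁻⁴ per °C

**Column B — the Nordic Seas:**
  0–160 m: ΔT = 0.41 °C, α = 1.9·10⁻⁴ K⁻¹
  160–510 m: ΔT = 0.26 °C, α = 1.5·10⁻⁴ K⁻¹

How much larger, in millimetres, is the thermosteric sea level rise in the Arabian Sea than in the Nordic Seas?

Δh_A − Δh_B ≈ 62.2 mm

A 41 × 1.9 × 2.7×10⁻⁴ = 0.021033 m
A 380 × 2.3×10⁻⁴ × 0.77 = 0.067298 m
A total: 0.088331 m
B Layer 1: 160 × 1.9×10⁻⁴ × 0.41 = 0.012464 m
B Layer 2: 0.26 × 1.5×10⁻⁴ × 350 = 0.01365 m
B total: 0.026114 m
Difference: 0.088331 − 0.026114 = 0.062217 m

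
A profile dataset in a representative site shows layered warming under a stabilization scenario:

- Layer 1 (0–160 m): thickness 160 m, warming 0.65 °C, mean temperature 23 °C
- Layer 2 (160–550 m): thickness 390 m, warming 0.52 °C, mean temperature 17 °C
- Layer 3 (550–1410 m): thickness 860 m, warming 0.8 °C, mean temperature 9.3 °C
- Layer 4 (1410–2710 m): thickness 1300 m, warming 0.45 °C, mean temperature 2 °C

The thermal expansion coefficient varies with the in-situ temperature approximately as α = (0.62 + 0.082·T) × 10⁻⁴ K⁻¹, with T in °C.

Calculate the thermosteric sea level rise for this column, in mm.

Layer 1: α = (0.62 + 0.082×23)×10⁻⁴ = 2.506×10⁻⁴ K⁻¹
Layer 2: α = (0.62 + 0.082×17)×10⁻⁴ = 2.014×10⁻⁴ K⁻¹
Layer 3: α = (0.62 + 0.082×9.3)×10⁻⁴ = 1.3826×10⁻⁴ K⁻¹
Layer 4: α = (0.62 + 0.082×2)×10⁻⁴ = 0.784×10⁻⁴ K⁻¹
Layer 1: 2.506×10⁻⁴ × 160 × 0.65 = 0.0260624 m
0.52 × 390 × 2.014×10⁻⁴ = 0.04084392 m
Layer 3: 0.8 × 1.3826×10⁻⁴ × 860 = 0.09512288 m
Layer 4: 0.45 × 0.784×10⁻⁴ × 1300 = 0.045864 m
Δh = 0.0260624 + 0.04084392 + 0.09512288 + 0.045864 = 0.2078932 m

Δh ≈ 208 mm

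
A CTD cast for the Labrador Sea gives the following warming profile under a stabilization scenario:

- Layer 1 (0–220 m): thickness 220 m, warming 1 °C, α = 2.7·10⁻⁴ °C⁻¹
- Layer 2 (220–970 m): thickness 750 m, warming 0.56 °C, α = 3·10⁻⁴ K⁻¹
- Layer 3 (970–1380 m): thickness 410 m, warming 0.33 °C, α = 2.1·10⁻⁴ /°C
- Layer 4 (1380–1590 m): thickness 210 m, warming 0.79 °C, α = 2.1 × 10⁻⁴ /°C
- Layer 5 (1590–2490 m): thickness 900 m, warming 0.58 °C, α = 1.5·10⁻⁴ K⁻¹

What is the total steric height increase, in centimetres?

32.7 cm

1 × 220 × 2.7×10⁻⁴ = 0.05940 m
0.56 × 750 × 3×10⁻⁴ = 0.12600 m
Layer 3: 410 × 0.33 × 2.1×10⁻⁴ = 0.028413 m
Layer 4: 0.79 × 210 × 2.1×10⁻⁴ = 0.034839 m
0.58 × 1.5×10⁻⁴ × 900 = 0.07830 m
Δh = 0.05940 + 0.12600 + 0.028413 + 0.034839 + 0.07830 = 0.326952 m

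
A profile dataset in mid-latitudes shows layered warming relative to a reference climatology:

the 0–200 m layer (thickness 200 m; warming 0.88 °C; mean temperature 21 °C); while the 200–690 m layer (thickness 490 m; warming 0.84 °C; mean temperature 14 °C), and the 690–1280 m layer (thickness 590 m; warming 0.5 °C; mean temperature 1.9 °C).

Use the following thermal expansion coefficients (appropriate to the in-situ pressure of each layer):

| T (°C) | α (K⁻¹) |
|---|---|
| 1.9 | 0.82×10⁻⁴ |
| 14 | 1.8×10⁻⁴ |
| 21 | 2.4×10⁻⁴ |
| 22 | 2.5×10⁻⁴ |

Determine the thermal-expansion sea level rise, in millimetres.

Layer 1 at 21 °C → α = 2.4×10⁻⁴ K⁻¹
Layer 2 at 14 °C → α = 1.8×10⁻⁴ K⁻¹
Layer 3 at 1.9 °C → α = 0.82×10⁻⁴ K⁻¹
2.4×10⁻⁴ × 0.88 × 200 = 0.04224 m
1.8×10⁻⁴ × 0.84 × 490 = 0.074088 m
Layer 3: 590 × 0.82×10⁻⁴ × 0.5 = 0.02419 m
Δh = 0.04224 + 0.074088 + 0.02419 = 0.140518 m

141 mm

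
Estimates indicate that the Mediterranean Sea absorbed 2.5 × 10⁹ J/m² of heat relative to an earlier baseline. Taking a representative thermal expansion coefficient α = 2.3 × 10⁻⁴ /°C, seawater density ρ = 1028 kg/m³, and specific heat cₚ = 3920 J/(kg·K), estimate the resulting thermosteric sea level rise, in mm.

Δh = αQ/(ρcₚ) = 2.3×10⁻⁴ × 2.5×10⁹ / (1028 × 3920) ≈ 0.14269 m

Δh = 143 mm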